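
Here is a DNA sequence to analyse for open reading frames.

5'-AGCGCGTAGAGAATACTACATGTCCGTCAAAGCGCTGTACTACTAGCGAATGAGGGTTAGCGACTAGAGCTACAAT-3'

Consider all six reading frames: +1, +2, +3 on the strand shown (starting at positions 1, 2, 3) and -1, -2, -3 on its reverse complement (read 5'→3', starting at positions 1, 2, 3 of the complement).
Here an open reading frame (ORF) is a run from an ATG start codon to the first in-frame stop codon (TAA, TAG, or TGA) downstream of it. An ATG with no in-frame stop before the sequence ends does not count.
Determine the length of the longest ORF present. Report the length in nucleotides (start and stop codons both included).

Reverse complement (5'→3'): ATTGTAGCTCTAGTCGCTAACCCTCATTCGCTAGTAGTACAGCGCTTTGACGGACATGTAGTATTCTCTACGCGCT
Frame +1: AGC GCG TAG AGA ATA CTA CAT GTC CGT CAA AGC GCT GTA CTA CTA GCG AAT GAG GGT TAG CGA CTA GAG CTA CAA — no ATG→stop ORF.
Frame +2: GCG CGT AGA GAA TAC TAC ATG TCC GTC AAA GCG CTG TAC TAC TAG CGA ATG AGG GTT AGC GAC TAG AGC TAC AAT — ATG at 20, stop TAG at 44 → 27 nt; ATG at 50, stop TAG at 65 → 18 nt.
Frame +3: CGC GTA GAG AAT ACT ACA TGT CCG TCA AAG CGC TGT ACT ACT AGC GAA TGA GGG TTA GCG ACT AGA GCT ACA — no ATG→stop ORF.
Frame -1: ATT GTA GCT CTA GTC GCT AAC CCT CAT TCG CTA GTA GTA CAG CGC TTT GAC GGA CAT GTA GTA TTC TCT ACG CGC — no ATG→stop ORF.
Frame -2: TTG TAG CTC TAG TCG CTA ACC CTC ATT CGC TAG TAG TAC AGC GCT TTG ACG GAC ATG TAG TAT TCT CTA CGC GCT — ATG at 56, stop TAG at 59 → 6 nt.
Frame -3: TGT AGC TCT AGT CGC TAA CCC TCA TTC GCT AGT AGT ACA GCG CTT TGA CGG ACA TGT AGT ATT CTC TAC GCG — no ATG→stop ORF.
Longest: frame +2, positions 20–46, 27 nt = 9 codons = 8 aa. → 27 nucleotides.

27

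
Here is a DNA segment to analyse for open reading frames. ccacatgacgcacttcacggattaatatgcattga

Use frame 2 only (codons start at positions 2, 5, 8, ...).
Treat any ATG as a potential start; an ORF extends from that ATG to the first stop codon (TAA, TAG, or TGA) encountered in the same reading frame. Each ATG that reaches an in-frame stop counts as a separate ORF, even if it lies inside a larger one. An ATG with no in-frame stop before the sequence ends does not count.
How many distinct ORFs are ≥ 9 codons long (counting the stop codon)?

Frame 2: CAC ATG ACG CAC TTC ACG GAT TAA TAT GCA TTG — ATG at 5, stop TAA at 23 → 21 nt.
No ORF reaches 9 codons. Count = 0.

0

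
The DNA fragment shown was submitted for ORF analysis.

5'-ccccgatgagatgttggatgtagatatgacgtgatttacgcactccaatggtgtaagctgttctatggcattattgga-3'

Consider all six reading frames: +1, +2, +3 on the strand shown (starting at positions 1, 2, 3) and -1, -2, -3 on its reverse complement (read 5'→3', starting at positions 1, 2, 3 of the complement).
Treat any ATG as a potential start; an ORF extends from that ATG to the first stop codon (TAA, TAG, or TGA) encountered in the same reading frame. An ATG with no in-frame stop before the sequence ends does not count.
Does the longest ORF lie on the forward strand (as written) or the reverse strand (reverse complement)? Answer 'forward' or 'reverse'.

forward

Reverse complement (5'→3'): TCCAATAATGCCATAGAACAGCTTACACCATTGGAGTGCGTAAATCACGTCATATCTACATCCAACATCTCATCGGGG
Frame +1: CCC CGA TGA GAT GTT GGA TGT AGA TAT GAC GTG ATT TAC GCA CTC CAA TGG TGT AAG CTG TTC TAT GGC ATT ATT GGA — no ATG→stop ORF.
Frame +2: CCC GAT GAG ATG TTG GAT GTA GAT ATG ACG TGA TTT ACG CAC TCC AAT GGT GTA AGC TGT TCT ATG GCA TTA TTG — ATG at 11, stop TGA at 32 → 24 nt; ATG at 26, stop TGA at 32 → 9 nt.
Frame +3: CCG ATG AGA TGT TGG ATG TAG ATA TGA CGT GAT TTA CGC ACT CCA ATG GTG TAA GCT GTT CTA TGG CAT TAT TGG — ATG at 6, stop TAG at 21 → 18 nt; ATG at 18, stop TAG at 21 → 6 nt; ATG at 48, stop TAA at 54 → 9 nt.
Frame -1: TCC AAT AAT GCC ATA GAA CAG CTT ACA CCA TTG GAG TGC GTA AAT CAC GTC ATA TCT ACA TCC AAC ATC TCA TCG GGG — no ATG→stop ORF.
Frame -2: CCA ATA ATG CCA TAG AAC AGC TTA CAC CAT TGG AGT GCG TAA ATC ACG TCA TAT CTA CAT CCA ACA TCT CAT CGG — ATG at 8, stop TAG at 14 → 9 nt.
Frame -3: CAA TAA TGC CAT AGA ACA GCT TAC ACC ATT GGA GTG CGT AAA TCA CGT CAT ATC TAC ATC CAA CAT CTC ATC GGG — no ATG→stop ORF.
Forward-strand max 24 nt; reverse-strand max 9 nt. The forward strand has the longer ORF.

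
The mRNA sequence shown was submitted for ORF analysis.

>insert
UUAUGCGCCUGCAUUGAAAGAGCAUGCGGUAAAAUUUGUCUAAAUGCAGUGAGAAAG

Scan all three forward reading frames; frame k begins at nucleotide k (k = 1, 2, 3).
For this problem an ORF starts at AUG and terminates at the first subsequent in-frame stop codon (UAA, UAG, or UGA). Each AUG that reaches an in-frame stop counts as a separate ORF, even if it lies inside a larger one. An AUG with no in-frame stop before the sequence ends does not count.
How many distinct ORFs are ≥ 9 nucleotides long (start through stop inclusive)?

Frame 1: UUA UGC GCC UGC AUU GAA AGA GCA UGC GGU AAA AUU UGU CUA AAU GCA GUG AGA AAG — no AUG→stop ORF.
Frame 2: UAU GCG CCU GCA UUG AAA GAG CAU GCG GUA AAA UUU GUC UAA AUG CAG UGA GAA — AUG at 44, stop UGA at 50 → 9 nt.
Frame 3: AUG CGC CUG CAU UGA AAG AGC AUG CGG UAA AAU UUG UCU AAA UGC AGU GAG AAA — AUG at 3, stop UGA at 15 → 15 nt; AUG at 24, stop UAA at 30 → 9 nt.
ORFs ≥ 9 nucleotides: frame 2 44–52 (9 nucleotides), frame 3 3–17 (15 nucleotides), frame 3 24–32 (9 nucleotides). Count = 3.

3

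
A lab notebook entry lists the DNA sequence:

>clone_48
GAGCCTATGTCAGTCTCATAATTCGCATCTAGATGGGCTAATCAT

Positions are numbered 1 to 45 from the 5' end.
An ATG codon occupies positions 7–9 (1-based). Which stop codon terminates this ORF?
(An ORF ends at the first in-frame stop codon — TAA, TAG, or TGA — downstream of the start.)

TAA

Codons from position 7: ATG (7–9), TCA (10–12), GTC (13–15), TCA (16–18), TAA (19–21).
The first in-frame stop codon is TAA.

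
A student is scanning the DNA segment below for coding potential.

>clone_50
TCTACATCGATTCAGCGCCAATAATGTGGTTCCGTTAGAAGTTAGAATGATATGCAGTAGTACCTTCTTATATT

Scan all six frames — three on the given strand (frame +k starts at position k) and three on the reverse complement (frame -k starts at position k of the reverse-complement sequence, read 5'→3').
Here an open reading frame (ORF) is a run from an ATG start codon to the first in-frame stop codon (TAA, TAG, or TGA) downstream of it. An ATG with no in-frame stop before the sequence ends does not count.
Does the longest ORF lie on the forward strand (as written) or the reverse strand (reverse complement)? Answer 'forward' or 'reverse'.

forward

Reverse complement (5'→3'): AATATAAGAAGGTACTACTGCATATCATTCTAACTTCTAACGGAACCACATTATTGGCGCTGAATCGATGTAGA
Frame +1: TCT ACA TCG ATT CAG CGC CAA TAA TGT GGT TCC GTT AGA AGT TAG AAT GAT ATG CAG TAG TAC CTT CTT ATA — ATG at 52, stop TAG at 58 → 9 nt.
Frame +2: CTA CAT CGA TTC AGC GCC AAT AAT GTG GTT CCG TTA GAA GTT AGA ATG ATA TGC AGT AGT ACC TTC TTA TAT — no ATG→stop ORF.
Frame +3: TAC ATC GAT TCA GCG CCA ATA ATG TGG TTC CGT TAG AAG TTA GAA TGA TAT GCA GTA GTA CCT TCT TAT ATT — ATG at 24, stop TAG at 36 → 15 nt.
Frame -1: AAT ATA AGA AGG TAC TAC TGC ATA TCA TTC TAA CTT CTA ACG GAA CCA CAT TAT TGG CGC TGA ATC GAT GTA — no ATG→stop ORF.
Frame -2: ATA TAA GAA GGT ACT ACT GCA TAT CAT TCT AAC TTC TAA CGG AAC CAC ATT ATT GGC GCT GAA TCG ATG TAG — ATG at 68, stop TAG at 71 → 6 nt.
Frame -3: TAT AAG AAG GTA CTA CTG CAT ATC ATT CTA ACT TCT AAC GGA ACC ACA TTA TTG GCG CTG AAT CGA TGT AGA — no ATG→stop ORF.
Forward-strand max 15 nt; reverse-strand max 6 nt. The forward strand has the longer ORF.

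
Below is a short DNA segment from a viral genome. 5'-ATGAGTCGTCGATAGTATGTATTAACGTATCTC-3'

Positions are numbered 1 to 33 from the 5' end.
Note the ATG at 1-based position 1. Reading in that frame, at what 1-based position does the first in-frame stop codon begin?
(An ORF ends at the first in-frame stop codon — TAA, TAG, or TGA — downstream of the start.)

Codons from position 1: ATG (1–3), AGT (4–6), CGT (7–9), CGA (10–12), TAG (13–15).
TAG is a stop codon; it begins at position 13.

13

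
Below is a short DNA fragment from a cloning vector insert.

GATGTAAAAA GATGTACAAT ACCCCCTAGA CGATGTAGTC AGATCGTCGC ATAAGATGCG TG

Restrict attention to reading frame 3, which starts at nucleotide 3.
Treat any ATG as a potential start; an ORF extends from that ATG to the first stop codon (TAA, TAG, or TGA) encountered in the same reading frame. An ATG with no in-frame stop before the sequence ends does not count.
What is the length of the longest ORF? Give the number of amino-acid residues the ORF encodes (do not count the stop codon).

5

Frame 3: TGT AAA AAG ATG TAC AAT ACC CCC TAG ACG ATG TAG TCA GAT CGT CGC ATA AGA TGC GTG — ATG at 12, stop TAG at 27 → 18 nt; ATG at 33, stop TAG at 36 → 6 nt.
Longest: frame 3, positions 12–29, 18 nt = 6 codons = 5 aa. → 5 amino acids.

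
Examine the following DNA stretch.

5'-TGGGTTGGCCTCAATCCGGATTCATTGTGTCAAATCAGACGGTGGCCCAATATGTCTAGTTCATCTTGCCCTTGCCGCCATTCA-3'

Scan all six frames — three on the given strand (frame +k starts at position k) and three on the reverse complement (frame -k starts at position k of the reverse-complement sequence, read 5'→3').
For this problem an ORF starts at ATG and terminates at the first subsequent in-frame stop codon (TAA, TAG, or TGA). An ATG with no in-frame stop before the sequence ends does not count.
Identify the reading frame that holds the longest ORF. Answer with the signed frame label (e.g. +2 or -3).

-1

Reverse complement (5'→3'): TGAATGGCGGCAAGGGCAAGATGAACTAGACATATTGGGCCACCGTCTGATTTGACACAATGAATCCGGATTGAGGCCAACCCA
Frame +1: TGG GTT GGC CTC AAT CCG GAT TCA TTG TGT CAA ATC AGA CGG TGG CCC AAT ATG TCT AGT TCA TCT TGC CCT TGC CGC CAT TCA — no ATG→stop ORF.
Frame +2: GGG TTG GCC TCA ATC CGG ATT CAT TGT GTC AAA TCA GAC GGT GGC CCA ATA TGT CTA GTT CAT CTT GCC CTT GCC GCC ATT — no ATG→stop ORF.
Frame +3: GGT TGG CCT CAA TCC GGA TTC ATT GTG TCA AAT CAG ACG GTG GCC CAA TAT GTC TAG TTC ATC TTG CCC TTG CCG CCA TTC — no ATG→stop ORF.
Frame -1: TGA ATG GCG GCA AGG GCA AGA TGA ACT AGA CAT ATT GGG CCA CCG TCT GAT TTG ACA CAA TGA ATC CGG ATT GAG GCC AAC CCA — ATG at 4, stop TGA at 22 → 21 nt.
Frame -2: GAA TGG CGG CAA GGG CAA GAT GAA CTA GAC ATA TTG GGC CAC CGT CTG ATT TGA CAC AAT GAA TCC GGA TTG AGG CCA ACC — no ATG→stop ORF.
Frame -3: AAT GGC GGC AAG GGC AAG ATG AAC TAG ACA TAT TGG GCC ACC GTC TGA TTT GAC ACA ATG AAT CCG GAT TGA GGC CAA CCC — ATG at 21, stop TAG at 27 → 9 nt; ATG at 60, stop TGA at 72 → 15 nt.
Longest ORF is 21 nt in frame -1 (positions 4–24).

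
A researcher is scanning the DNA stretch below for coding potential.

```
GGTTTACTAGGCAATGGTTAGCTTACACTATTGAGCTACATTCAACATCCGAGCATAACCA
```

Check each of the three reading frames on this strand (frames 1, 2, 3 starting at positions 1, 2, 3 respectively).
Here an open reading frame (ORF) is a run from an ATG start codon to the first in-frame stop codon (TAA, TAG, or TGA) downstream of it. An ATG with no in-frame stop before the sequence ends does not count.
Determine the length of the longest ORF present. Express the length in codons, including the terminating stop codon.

Frame 1: GGT TTA CTA GGC AAT GGT TAG CTT ACA CTA TTG AGC TAC ATT CAA CAT CCG AGC ATA ACC — no ATG→stop ORF.
Frame 2: GTT TAC TAG GCA ATG GTT AGC TTA CAC TAT TGA GCT ACA TTC AAC ATC CGA GCA TAA CCA — ATG at 14, stop TGA at 32 → 21 nt.
Frame 3: TTT ACT AGG CAA TGG TTA GCT TAC ACT ATT GAG CTA CAT TCA ACA TCC GAG CAT AAC — no ATG→stop ORF.
Longest: frame 2, positions 14–34, 21 nt = 7 codons = 6 aa. → 7 codons.

7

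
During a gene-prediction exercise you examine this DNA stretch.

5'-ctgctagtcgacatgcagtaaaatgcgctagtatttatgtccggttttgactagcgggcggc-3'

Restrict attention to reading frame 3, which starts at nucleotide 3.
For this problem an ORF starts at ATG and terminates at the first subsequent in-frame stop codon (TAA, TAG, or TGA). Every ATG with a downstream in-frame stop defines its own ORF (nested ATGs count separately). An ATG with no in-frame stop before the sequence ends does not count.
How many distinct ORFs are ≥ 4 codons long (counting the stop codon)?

Frame 3: GCT AGT CGA CAT GCA GTA AAA TGC GCT AGT ATT TAT GTC CGG TTT TGA CTA GCG GGC GGC — no ATG→stop ORF.
No ORF reaches 4 codons. Count = 0.

0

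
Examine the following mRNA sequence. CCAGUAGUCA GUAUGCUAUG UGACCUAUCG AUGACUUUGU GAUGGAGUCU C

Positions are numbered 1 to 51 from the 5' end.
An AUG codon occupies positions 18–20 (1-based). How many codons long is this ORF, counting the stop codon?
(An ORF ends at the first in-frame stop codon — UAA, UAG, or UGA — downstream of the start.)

Codons from position 18: AUG (18–20), UGA (21–23).
UGA is the first in-frame stop; that's 2 codons including the stop.

2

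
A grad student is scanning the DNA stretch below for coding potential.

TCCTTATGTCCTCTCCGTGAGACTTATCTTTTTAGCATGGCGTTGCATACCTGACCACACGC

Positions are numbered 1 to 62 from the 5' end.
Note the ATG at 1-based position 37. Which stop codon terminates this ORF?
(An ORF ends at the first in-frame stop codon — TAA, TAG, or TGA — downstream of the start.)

Codons from position 37: ATG (37–39), GCG (40–42), TTG (43–45), CAT (46–48), ACC (49–51), TGA (52–54).
The first in-frame stop codon is TGA.

TGA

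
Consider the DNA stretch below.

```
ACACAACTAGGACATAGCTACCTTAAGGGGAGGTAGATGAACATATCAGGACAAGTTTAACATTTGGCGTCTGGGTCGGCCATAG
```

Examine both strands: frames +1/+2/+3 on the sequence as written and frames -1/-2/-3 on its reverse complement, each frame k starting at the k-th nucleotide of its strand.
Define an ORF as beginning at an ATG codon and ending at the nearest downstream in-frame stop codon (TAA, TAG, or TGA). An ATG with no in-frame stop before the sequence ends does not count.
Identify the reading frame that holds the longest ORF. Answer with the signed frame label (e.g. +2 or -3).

-3

Reverse complement (5'→3'): CTATGGCCGACCCAGACGCCAAATGTTAAACTTGTCCTGATATGTTCATCTACCTCCCCTTAAGGTAGCTATGTCCTAGTTGTGT
Frame +1: ACA CAA CTA GGA CAT AGC TAC CTT AAG GGG AGG TAG ATG AAC ATA TCA GGA CAA GTT TAA CAT TTG GCG TCT GGG TCG GCC ATA — ATG at 37, stop TAA at 58 → 24 nt.
Frame +2: CAC AAC TAG GAC ATA GCT ACC TTA AGG GGA GGT AGA TGA ACA TAT CAG GAC AAG TTT AAC ATT TGG CGT CTG GGT CGG CCA TAG — no ATG→stop ORF.
Frame +3: ACA ACT AGG ACA TAG CTA CCT TAA GGG GAG GTA GAT GAA CAT ATC AGG ACA AGT TTA ACA TTT GGC GTC TGG GTC GGC CAT — no ATG→stop ORF.
Frame -1: CTA TGG CCG ACC CAG ACG CCA AAT GTT AAA CTT GTC CTG ATA TGT TCA TCT ACC TCC CCT TAA GGT AGC TAT GTC CTA GTT GTG — no ATG→stop ORF.
Frame -2: TAT GGC CGA CCC AGA CGC CAA ATG TTA AAC TTG TCC TGA TAT GTT CAT CTA CCT CCC CTT AAG GTA GCT ATG TCC TAG TTG TGT — ATG at 23, stop TGA at 38 → 18 nt; ATG at 71, stop TAG at 77 → 9 nt.
Frame -3: ATG GCC GAC CCA GAC GCC AAA TGT TAA ACT TGT CCT GAT ATG TTC ATC TAC CTC CCC TTA AGG TAG CTA TGT CCT AGT TGT — ATG at 3, stop TAA at 27 → 27 nt; ATG at 42, stop TAG at 66 → 27 nt.
Longest ORF is 27 nt in frame -3 (positions 3–29).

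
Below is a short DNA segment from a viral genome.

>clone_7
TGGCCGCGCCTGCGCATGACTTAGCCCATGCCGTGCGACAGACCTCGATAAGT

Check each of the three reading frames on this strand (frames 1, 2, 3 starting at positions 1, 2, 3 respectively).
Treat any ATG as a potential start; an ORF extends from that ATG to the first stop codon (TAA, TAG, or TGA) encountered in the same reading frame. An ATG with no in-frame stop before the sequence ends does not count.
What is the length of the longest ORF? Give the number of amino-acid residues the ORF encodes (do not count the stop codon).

7

Frame 1: TGG CCG CGC CTG CGC ATG ACT TAG CCC ATG CCG TGC GAC AGA CCT CGA TAA — ATG at 16, stop TAG at 22 → 9 nt; ATG at 28, stop TAA at 49 → 24 nt.
Frame 2: GGC CGC GCC TGC GCA TGA CTT AGC CCA TGC CGT GCG ACA GAC CTC GAT AAG — no ATG→stop ORF.
Frame 3: GCC GCG CCT GCG CAT GAC TTA GCC CAT GCC GTG CGA CAG ACC TCG ATA AGT — no ATG→stop ORF.
Longest: frame 1, positions 28–51, 24 nt = 8 codons = 7 aa. → 7 amino acids.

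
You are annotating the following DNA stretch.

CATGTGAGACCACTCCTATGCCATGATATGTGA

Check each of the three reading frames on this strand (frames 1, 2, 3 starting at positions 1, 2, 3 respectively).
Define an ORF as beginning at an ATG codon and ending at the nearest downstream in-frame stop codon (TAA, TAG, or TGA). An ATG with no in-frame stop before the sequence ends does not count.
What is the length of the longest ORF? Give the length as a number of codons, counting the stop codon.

Frame 1: CAT GTG AGA CCA CTC CTA TGC CAT GAT ATG TGA — ATG at 28, stop TGA at 31 → 6 nt.
Frame 2: ATG TGA GAC CAC TCC TAT GCC ATG ATA TGT — ATG at 2, stop TGA at 5 → 6 nt.
Frame 3: TGT GAG ACC ACT CCT ATG CCA TGA TAT GTG — ATG at 18, stop TGA at 24 → 9 nt.
Longest: frame 3, positions 18–26, 9 nt = 3 codons = 2 aa. → 3 codons.

3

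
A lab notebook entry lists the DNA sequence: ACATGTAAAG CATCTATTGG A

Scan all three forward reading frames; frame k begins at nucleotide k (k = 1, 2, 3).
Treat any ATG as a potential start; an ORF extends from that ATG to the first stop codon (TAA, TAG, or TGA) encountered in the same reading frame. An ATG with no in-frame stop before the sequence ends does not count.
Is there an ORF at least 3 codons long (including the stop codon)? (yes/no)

Frame 1: ACA TGT AAA GCA TCT ATT GGA — no ATG→stop ORF.
Frame 2: CAT GTA AAG CAT CTA TTG — no ATG→stop ORF.
Frame 3: ATG TAA AGC ATC TAT TGG — ATG at 3, stop TAA at 6 → 6 nt.
Largest ORF found is 2 codons < 3, so no.

no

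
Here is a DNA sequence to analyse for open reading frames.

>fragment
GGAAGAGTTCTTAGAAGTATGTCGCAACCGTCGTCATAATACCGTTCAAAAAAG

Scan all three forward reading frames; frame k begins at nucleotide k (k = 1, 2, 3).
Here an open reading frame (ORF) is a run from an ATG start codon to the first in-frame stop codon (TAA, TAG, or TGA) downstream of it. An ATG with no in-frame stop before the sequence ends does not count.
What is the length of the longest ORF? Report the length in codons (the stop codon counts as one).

7

Frame 1: GGA AGA GTT CTT AGA AGT ATG TCG CAA CCG TCG TCA TAA TAC CGT TCA AAA AAG — ATG at 19, stop TAA at 37 → 21 nt.
Frame 2: GAA GAG TTC TTA GAA GTA TGT CGC AAC CGT CGT CAT AAT ACC GTT CAA AAA — no ATG→stop ORF.
Frame 3: AAG AGT TCT TAG AAG TAT GTC GCA ACC GTC GTC ATA ATA CCG TTC AAA AAA — no ATG→stop ORF.
Longest: frame 1, positions 19–39, 21 nt = 7 codons = 6 aa. → 7 codons.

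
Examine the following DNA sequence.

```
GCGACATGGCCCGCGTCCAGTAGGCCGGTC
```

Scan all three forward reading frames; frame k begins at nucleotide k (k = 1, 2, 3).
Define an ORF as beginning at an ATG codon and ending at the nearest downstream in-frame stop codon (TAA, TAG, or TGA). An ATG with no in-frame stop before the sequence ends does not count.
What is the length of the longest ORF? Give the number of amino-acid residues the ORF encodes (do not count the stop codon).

5

Frame 1: GCG ACA TGG CCC GCG TCC AGT AGG CCG GTC — no ATG→stop ORF.
Frame 2: CGA CAT GGC CCG CGT CCA GTA GGC CGG — no ATG→stop ORF.
Frame 3: GAC ATG GCC CGC GTC CAG TAG GCC GGT — ATG at 6, stop TAG at 21 → 18 nt.
Longest: frame 3, positions 6–23, 18 nt = 6 codons = 5 aa. → 5 amino acids.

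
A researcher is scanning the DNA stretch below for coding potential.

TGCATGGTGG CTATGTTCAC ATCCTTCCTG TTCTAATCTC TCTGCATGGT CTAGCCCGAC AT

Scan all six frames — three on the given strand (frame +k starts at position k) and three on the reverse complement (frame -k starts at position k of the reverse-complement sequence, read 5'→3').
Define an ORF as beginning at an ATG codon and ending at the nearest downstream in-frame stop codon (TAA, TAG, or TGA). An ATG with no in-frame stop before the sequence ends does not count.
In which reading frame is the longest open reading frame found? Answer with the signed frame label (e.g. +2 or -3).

+1

Reverse complement (5'→3'): ATGTCGGGCTAGACCATGCAGAGAGATTAGAACAGGAAGGATGTGAACATAGCCACCATGCA
Frame +1: TGC ATG GTG GCT ATG TTC ACA TCC TTC CTG TTC TAA TCT CTC TGC ATG GTC TAG CCC GAC — ATG at 4, stop TAA at 34 → 33 nt; ATG at 13, stop TAA at 34 → 24 nt; ATG at 46, stop TAG at 52 → 9 nt.
Frame +2: GCA TGG TGG CTA TGT TCA CAT CCT TCC TGT TCT AAT CTC TCT GCA TGG TCT AGC CCG ACA — no ATG→stop ORF.
Frame +3: CAT GGT GGC TAT GTT CAC ATC CTT CCT GTT CTA ATC TCT CTG CAT GGT CTA GCC CGA CAT — no ATG→stop ORF.
Frame -1: ATG TCG GGC TAG ACC ATG CAG AGA GAT TAG AAC AGG AAG GAT GTG AAC ATA GCC ACC ATG — ATG at 1, stop TAG at 10 → 12 nt; ATG at 16, stop TAG at 28 → 15 nt.
Frame -2: TGT CGG GCT AGA CCA TGC AGA GAG ATT AGA ACA GGA AGG ATG TGA ACA TAG CCA CCA TGC — ATG at 41, stop TGA at 44 → 6 nt.
Frame -3: GTC GGG CTA GAC CAT GCA GAG AGA TTA GAA CAG GAA GGA TGT GAA CAT AGC CAC CAT GCA — no ATG→stop ORF.
Longest ORF is 33 nt in frame +1 (positions 4–36).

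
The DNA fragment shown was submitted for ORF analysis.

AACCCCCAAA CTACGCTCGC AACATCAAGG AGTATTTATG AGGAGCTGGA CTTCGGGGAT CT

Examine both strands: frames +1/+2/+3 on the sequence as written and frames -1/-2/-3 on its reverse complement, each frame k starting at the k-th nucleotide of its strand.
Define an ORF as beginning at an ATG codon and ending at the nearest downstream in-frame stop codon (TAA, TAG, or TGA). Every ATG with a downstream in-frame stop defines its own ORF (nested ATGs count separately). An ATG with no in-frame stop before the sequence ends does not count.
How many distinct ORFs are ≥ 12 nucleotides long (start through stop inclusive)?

1

Reverse complement (5'→3'): AGATCCCCGAAGTCCAGCTCCTCATAAATACTCCTTGATGTTGCGAGCGTAGTTTGGGGGTT
Frame +1: AAC CCC CAA ACT ACG CTC GCA ACA TCA AGG AGT ATT TAT GAG GAG CTG GAC TTC GGG GAT — no ATG→stop ORF.
Frame +2: ACC CCC AAA CTA CGC TCG CAA CAT CAA GGA GTA TTT ATG AGG AGC TGG ACT TCG GGG ATC — no ATG→stop ORF.
Frame +3: CCC CCA AAC TAC GCT CGC AAC ATC AAG GAG TAT TTA TGA GGA GCT GGA CTT CGG GGA TCT — no ATG→stop ORF.
Frame -1: AGA TCC CCG AAG TCC AGC TCC TCA TAA ATA CTC CTT GAT GTT GCG AGC GTA GTT TGG GGG — no ATG→stop ORF.
Frame -2: GAT CCC CGA AGT CCA GCT CCT CAT AAA TAC TCC TTG ATG TTG CGA GCG TAG TTT GGG GGT — ATG at 38, stop TAG at 50 → 15 nt.
Frame -3: ATC CCC GAA GTC CAG CTC CTC ATA AAT ACT CCT TGA TGT TGC GAG CGT AGT TTG GGG GTT — no ATG→stop ORF.
ORFs ≥ 12 nucleotides: frame -2 38–52 (15 nucleotides). Count = 1.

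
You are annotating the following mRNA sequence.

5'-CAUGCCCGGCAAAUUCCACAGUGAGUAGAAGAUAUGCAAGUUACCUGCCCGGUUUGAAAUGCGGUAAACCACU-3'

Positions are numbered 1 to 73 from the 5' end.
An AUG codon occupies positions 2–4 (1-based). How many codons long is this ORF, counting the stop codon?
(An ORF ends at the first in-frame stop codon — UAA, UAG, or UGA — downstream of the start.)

9

Codons from position 2: AUG (2–4), CCC (5–7), GGC (8–10), AAA (11–13), UUC (14–16), CAC (17–19), AGU (20–22), GAG (23–25), UAG (26–28).
UAG is the first in-frame stop; that's 9 codons including the stop.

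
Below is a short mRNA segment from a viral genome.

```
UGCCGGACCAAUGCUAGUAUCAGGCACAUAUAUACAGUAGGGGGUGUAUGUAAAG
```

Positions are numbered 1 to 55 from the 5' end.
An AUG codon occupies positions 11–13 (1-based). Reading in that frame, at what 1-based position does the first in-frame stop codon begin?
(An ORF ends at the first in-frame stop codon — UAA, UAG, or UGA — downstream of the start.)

38

Codons from position 11: AUG (11–13), CUA (14–16), GUA (17–19), UCA (20–22), GGC (23–25), ACA (26–28), UAU (29–31), AUA (32–34), CAG (35–37), UAG (38–40).
UAG is a stop codon; it begins at position 38.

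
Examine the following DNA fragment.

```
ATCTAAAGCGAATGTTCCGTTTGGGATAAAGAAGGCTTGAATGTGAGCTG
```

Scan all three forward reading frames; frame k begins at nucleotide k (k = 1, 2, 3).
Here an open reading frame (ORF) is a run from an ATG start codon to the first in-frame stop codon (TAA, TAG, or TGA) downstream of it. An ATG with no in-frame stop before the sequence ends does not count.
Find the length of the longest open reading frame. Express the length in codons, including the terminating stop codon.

Frame 1: ATC TAA AGC GAA TGT TCC GTT TGG GAT AAA GAA GGC TTG AAT GTG AGC — no ATG→stop ORF.
Frame 2: TCT AAA GCG AAT GTT CCG TTT GGG ATA AAG AAG GCT TGA ATG TGA GCT — ATG at 41, stop TGA at 44 → 6 nt.
Frame 3: CTA AAG CGA ATG TTC CGT TTG GGA TAA AGA AGG CTT GAA TGT GAG CTG — ATG at 12, stop TAA at 27 → 18 nt.
Longest: frame 3, positions 12–29, 18 nt = 6 codons = 5 aa. → 6 codons.

6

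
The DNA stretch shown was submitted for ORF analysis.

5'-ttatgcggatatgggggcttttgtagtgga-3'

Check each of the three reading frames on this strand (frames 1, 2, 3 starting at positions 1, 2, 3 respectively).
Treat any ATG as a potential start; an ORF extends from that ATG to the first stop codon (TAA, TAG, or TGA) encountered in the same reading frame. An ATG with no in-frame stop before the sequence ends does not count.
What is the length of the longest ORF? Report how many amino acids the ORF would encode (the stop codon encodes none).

Frame 1: TTA TGC GGA TAT GGG GGC TTT TGT AGT GGA — no ATG→stop ORF.
Frame 2: TAT GCG GAT ATG GGG GCT TTT GTA GTG — no ATG→stop ORF.
Frame 3: ATG CGG ATA TGG GGG CTT TTG TAG TGG — ATG at 3, stop TAG at 24 → 24 nt.
Longest: frame 3, positions 3–26, 24 nt = 8 codons = 7 aa. → 7 amino acids.

7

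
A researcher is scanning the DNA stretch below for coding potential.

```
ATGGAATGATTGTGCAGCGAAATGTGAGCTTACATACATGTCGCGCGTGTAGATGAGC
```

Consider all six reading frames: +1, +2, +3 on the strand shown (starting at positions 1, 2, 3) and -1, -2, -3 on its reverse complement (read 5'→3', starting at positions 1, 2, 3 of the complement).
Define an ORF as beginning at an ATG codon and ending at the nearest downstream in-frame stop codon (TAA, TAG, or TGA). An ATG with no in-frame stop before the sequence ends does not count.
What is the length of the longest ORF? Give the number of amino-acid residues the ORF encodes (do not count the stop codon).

16

Reverse complement (5'→3'): GCTCATCTACACGCGCGACATGTATGTAAGCTCACATTTCGCTGCACAATCATTCCAT
Frame +1: ATG GAA TGA TTG TGC AGC GAA ATG TGA GCT TAC ATA CAT GTC GCG CGT GTA GAT GAG — ATG at 1, stop TGA at 7 → 9 nt; ATG at 22, stop TGA at 25 → 6 nt.
Frame +2: TGG AAT GAT TGT GCA GCG AAA TGT GAG CTT ACA TAC ATG TCG CGC GTG TAG ATG AGC — ATG at 38, stop TAG at 50 → 15 nt.
Frame +3: GGA ATG ATT GTG CAG CGA AAT GTG AGC TTA CAT ACA TGT CGC GCG TGT AGA TGA — ATG at 6, stop TGA at 54 → 51 nt.
Frame -1: GCT CAT CTA CAC GCG CGA CAT GTA TGT AAG CTC ACA TTT CGC TGC ACA ATC ATT CCA — no ATG→stop ORF.
Frame -2: CTC ATC TAC ACG CGC GAC ATG TAT GTA AGC TCA CAT TTC GCT GCA CAA TCA TTC CAT — no ATG→stop ORF.
Frame -3: TCA TCT ACA CGC GCG ACA TGT ATG TAA GCT CAC ATT TCG CTG CAC AAT CAT TCC — ATG at 24, stop TAA at 27 → 6 nt.
Longest: frame +3, positions 6–56, 51 nt = 17 codons = 16 aa. → 16 amino acids.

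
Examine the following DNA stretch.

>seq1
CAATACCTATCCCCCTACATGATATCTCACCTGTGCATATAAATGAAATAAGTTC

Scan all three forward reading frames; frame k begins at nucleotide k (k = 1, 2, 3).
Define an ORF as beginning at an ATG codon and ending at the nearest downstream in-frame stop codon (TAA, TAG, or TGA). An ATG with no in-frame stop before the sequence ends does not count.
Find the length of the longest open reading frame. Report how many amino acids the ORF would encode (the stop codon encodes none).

Frame 1: CAA TAC CTA TCC CCC TAC ATG ATA TCT CAC CTG TGC ATA TAA ATG AAA TAA GTT — ATG at 19, stop TAA at 40 → 24 nt; ATG at 43, stop TAA at 49 → 9 nt.
Frame 2: AAT ACC TAT CCC CCT ACA TGA TAT CTC ACC TGT GCA TAT AAA TGA AAT AAG TTC — no ATG→stop ORF.
Frame 3: ATA CCT ATC CCC CTA CAT GAT ATC TCA CCT GTG CAT ATA AAT GAA ATA AGT — no ATG→stop ORF.
Longest: frame 1, positions 19–42, 24 nt = 8 codons = 7 aa. → 7 amino acids.

7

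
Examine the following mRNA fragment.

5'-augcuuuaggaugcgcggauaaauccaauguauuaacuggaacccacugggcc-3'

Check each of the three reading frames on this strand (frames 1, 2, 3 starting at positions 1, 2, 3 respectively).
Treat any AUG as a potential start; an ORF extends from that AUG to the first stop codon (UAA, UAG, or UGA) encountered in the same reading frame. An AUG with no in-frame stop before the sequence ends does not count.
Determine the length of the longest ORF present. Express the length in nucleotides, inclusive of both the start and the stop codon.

12

Frame 1: AUG CUU UAG GAU GCG CGG AUA AAU CCA AUG UAU UAA CUG GAA CCC ACU GGG — AUG at 1, stop UAG at 7 → 9 nt; AUG at 28, stop UAA at 34 → 9 nt.
Frame 2: UGC UUU AGG AUG CGC GGA UAA AUC CAA UGU AUU AAC UGG AAC CCA CUG GGC — AUG at 11, stop UAA at 20 → 12 nt.
Frame 3: GCU UUA GGA UGC GCG GAU AAA UCC AAU GUA UUA ACU GGA ACC CAC UGG GCC — no AUG→stop ORF.
Longest: frame 2, positions 11–22, 12 nt = 4 codons = 3 aa. → 12 nucleotides.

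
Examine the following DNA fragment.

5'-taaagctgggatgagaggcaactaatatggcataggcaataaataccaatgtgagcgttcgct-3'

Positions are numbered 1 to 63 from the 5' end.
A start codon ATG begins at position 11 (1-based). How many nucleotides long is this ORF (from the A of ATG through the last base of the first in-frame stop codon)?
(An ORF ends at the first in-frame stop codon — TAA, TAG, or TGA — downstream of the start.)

15

Codons from position 11: ATG (11–13), AGA (14–16), GGC (17–19), AAC (20–22), TAA (23–25).
TAA is the first in-frame stop; ORF spans 11–25, 15 nucleotides.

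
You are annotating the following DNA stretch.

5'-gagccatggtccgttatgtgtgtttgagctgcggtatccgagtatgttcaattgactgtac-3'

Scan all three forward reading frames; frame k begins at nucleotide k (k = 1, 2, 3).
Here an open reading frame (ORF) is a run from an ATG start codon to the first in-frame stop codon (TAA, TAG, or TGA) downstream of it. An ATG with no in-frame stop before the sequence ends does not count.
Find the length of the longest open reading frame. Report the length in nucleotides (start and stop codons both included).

Frame 1: GAG CCA TGG TCC GTT ATG TGT GTT TGA GCT GCG GTA TCC GAG TAT GTT CAA TTG ACT GTA — ATG at 16, stop TGA at 25 → 12 nt.
Frame 2: AGC CAT GGT CCG TTA TGT GTG TTT GAG CTG CGG TAT CCG AGT ATG TTC AAT TGA CTG TAC — ATG at 44, stop TGA at 53 → 12 nt.
Frame 3: GCC ATG GTC CGT TAT GTG TGT TTG AGC TGC GGT ATC CGA GTA TGT TCA ATT GAC TGT — no ATG→stop ORF.
Longest: frame 1, positions 16–27, 12 nt = 4 codons = 3 aa. → 12 nucleotides.

12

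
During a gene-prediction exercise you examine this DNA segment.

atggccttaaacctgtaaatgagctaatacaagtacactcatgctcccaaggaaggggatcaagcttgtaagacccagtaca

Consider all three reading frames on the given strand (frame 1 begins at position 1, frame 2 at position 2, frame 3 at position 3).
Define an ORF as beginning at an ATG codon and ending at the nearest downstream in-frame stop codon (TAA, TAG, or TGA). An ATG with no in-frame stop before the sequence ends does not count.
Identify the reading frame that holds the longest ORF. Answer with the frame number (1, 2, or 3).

Frame 1: ATG GCC TTA AAC CTG TAA ATG AGC TAA TAC AAG TAC ACT CAT GCT CCC AAG GAA GGG GAT CAA GCT TGT AAG ACC CAG TAC — ATG at 1, stop TAA at 16 → 18 nt; ATG at 19, stop TAA at 25 → 9 nt.
Frame 2: TGG CCT TAA ACC TGT AAA TGA GCT AAT ACA AGT ACA CTC ATG CTC CCA AGG AAG GGG ATC AAG CTT GTA AGA CCC AGT ACA — no ATG→stop ORF.
Frame 3: GGC CTT AAA CCT GTA AAT GAG CTA ATA CAA GTA CAC TCA TGC TCC CAA GGA AGG GGA TCA AGC TTG TAA GAC CCA GTA — no ATG→stop ORF.
Longest ORF is 18 nt in frame 1 (positions 1–18).

1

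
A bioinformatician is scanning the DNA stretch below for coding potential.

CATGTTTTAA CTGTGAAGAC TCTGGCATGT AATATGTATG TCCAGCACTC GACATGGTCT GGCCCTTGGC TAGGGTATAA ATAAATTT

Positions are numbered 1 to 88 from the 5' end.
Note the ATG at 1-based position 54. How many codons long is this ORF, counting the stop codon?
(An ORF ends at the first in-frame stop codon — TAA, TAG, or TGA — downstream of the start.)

Codons from position 54: ATG (54–56), GTC (57–59), TGG (60–62), CCC (63–65), TTG (66–68), GCT (69–71), AGG (72–74), GTA (75–77), TAA (78–80).
TAA is the first in-frame stop; that's 9 codons including the stop.

9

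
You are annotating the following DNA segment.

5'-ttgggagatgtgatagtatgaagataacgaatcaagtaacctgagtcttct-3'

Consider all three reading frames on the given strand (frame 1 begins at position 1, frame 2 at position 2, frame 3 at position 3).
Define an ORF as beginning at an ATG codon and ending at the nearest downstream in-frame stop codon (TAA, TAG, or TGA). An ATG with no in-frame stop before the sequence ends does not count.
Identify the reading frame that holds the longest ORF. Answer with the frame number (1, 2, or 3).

3

Frame 1: TTG GGA GAT GTG ATA GTA TGA AGA TAA CGA ATC AAG TAA CCT GAG TCT TCT — no ATG→stop ORF.
Frame 2: TGG GAG ATG TGA TAG TAT GAA GAT AAC GAA TCA AGT AAC CTG AGT CTT — ATG at 8, stop TGA at 11 → 6 nt.
Frame 3: GGG AGA TGT GAT AGT ATG AAG ATA ACG AAT CAA GTA ACC TGA GTC TTC — ATG at 18, stop TGA at 42 → 27 nt.
Longest ORF is 27 nt in frame 3 (positions 18–44).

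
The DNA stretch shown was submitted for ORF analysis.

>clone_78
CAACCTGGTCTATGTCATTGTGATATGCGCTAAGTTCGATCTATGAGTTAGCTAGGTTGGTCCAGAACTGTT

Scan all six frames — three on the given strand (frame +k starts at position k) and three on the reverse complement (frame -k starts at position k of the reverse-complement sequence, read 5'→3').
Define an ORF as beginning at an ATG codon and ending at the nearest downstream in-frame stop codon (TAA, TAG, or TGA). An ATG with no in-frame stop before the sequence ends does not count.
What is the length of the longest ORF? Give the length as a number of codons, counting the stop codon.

Reverse complement (5'→3'): AACAGTTCTGGACCAACCTAGCTAACTCATAGATCGAACTTAGCGCATATCACAATGACATAGACCAGGTTG
Frame +1: CAA CCT GGT CTA TGT CAT TGT GAT ATG CGC TAA GTT CGA TCT ATG AGT TAG CTA GGT TGG TCC AGA ACT GTT — ATG at 25, stop TAA at 31 → 9 nt; ATG at 43, stop TAG at 49 → 9 nt.
Frame +2: AAC CTG GTC TAT GTC ATT GTG ATA TGC GCT AAG TTC GAT CTA TGA GTT AGC TAG GTT GGT CCA GAA CTG — no ATG→stop ORF.
Frame +3: ACC TGG TCT ATG TCA TTG TGA TAT GCG CTA AGT TCG ATC TAT GAG TTA GCT AGG TTG GTC CAG AAC TGT — ATG at 12, stop TGA at 21 → 12 nt.
Frame -1: AAC AGT TCT GGA CCA ACC TAG CTA ACT CAT AGA TCG AAC TTA GCG CAT ATC ACA ATG ACA TAG ACC AGG TTG — ATG at 55, stop TAG at 61 → 9 nt.
Frame -2: ACA GTT CTG GAC CAA CCT AGC TAA CTC ATA GAT CGA ACT TAG CGC ATA TCA CAA TGA CAT AGA CCA GGT — no ATG→stop ORF.
Frame -3: CAG TTC TGG ACC AAC CTA GCT AAC TCA TAG ATC GAA CTT AGC GCA TAT CAC AAT GAC ATA GAC CAG GTT — no ATG→stop ORF.
Longest: frame +3, positions 12–23, 12 nt = 4 codons = 3 aa. → 4 codons.

4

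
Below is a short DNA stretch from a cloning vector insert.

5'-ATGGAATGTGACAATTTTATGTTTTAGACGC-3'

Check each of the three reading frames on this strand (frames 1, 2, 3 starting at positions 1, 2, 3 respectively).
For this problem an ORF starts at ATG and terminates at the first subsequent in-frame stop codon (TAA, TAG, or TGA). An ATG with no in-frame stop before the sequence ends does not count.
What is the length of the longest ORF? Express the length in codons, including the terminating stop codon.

Frame 1: ATG GAA TGT GAC AAT TTT ATG TTT TAG ACG — ATG at 1, stop TAG at 25 → 27 nt; ATG at 19, stop TAG at 25 → 9 nt.
Frame 2: TGG AAT GTG ACA ATT TTA TGT TTT AGA CGC — no ATG→stop ORF.
Frame 3: GGA ATG TGA CAA TTT TAT GTT TTA GAC — ATG at 6, stop TGA at 9 → 6 nt.
Longest: frame 1, positions 1–27, 27 nt = 9 codons = 8 aa. → 9 codons.

9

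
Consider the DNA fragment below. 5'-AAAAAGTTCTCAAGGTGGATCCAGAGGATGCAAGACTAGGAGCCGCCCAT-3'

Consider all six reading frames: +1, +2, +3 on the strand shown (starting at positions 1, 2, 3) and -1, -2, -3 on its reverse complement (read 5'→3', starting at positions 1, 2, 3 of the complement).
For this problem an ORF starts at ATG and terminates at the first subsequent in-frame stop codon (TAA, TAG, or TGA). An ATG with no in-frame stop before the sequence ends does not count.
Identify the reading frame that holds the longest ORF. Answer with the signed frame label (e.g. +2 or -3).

Reverse complement (5'→3'): ATGGGCGGCTCCTAGTCTTGCATCCTCTGGATCCACCTTGAGAACTTTTT
Frame +1: AAA AAG TTC TCA AGG TGG ATC CAG AGG ATG CAA GAC TAG GAG CCG CCC — ATG at 28, stop TAG at 37 → 12 nt.
Frame +2: AAA AGT TCT CAA GGT GGA TCC AGA GGA TGC AAG ACT AGG AGC CGC CCA — no ATG→stop ORF.
Frame +3: AAA GTT CTC AAG GTG GAT CCA GAG GAT GCA AGA CTA GGA GCC GCC CAT — no ATG→stop ORF.
Frame -1: ATG GGC GGC TCC TAG TCT TGC ATC CTC TGG ATC CAC CTT GAG AAC TTT — ATG at 1, stop TAG at 13 → 15 nt.
Frame -2: TGG GCG GCT CCT AGT CTT GCA TCC TCT GGA TCC ACC TTG AGA ACT TTT — no ATG→stop ORF.
Frame -3: GGG CGG CTC CTA GTC TTG CAT CCT CTG GAT CCA CCT TGA GAA CTT TTT — no ATG→stop ORF.
Longest ORF is 15 nt in frame -1 (positions 1–15).

-1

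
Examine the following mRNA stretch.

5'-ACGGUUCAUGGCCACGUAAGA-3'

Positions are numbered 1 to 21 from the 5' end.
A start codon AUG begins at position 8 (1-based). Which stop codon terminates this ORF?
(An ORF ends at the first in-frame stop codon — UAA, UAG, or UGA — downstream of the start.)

UAA

Codons from position 8: AUG (8–10), GCC (11–13), ACG (14–16), UAA (17–19).
The first in-frame stop codon is UAA.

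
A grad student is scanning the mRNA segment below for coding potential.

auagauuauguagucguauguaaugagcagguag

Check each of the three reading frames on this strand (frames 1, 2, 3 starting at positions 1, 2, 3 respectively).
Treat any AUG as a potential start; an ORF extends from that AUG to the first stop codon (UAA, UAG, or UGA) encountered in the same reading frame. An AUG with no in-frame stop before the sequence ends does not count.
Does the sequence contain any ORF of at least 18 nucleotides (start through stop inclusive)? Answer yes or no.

Frame 1: AUA GAU UAU GUA GUC GUA UGU AAU GAG CAG GUA — no AUG→stop ORF.
Frame 2: UAG AUU AUG UAG UCG UAU GUA AUG AGC AGG UAG — AUG at 8, stop UAG at 11 → 6 nt; AUG at 23, stop UAG at 32 → 12 nt.
Frame 3: AGA UUA UGU AGU CGU AUG UAA UGA GCA GGU — AUG at 18, stop UAA at 21 → 6 nt.
Largest ORF found is 12 nucleotides < 18, so no.

no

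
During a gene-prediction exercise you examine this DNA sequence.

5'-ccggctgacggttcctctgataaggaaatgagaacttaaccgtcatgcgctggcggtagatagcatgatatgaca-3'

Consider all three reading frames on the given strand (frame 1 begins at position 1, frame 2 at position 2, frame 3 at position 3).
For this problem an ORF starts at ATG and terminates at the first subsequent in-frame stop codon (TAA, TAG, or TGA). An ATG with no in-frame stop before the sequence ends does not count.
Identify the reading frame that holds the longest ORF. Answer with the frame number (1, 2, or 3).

Frame 1: CCG GCT GAC GGT TCC TCT GAT AAG GAA ATG AGA ACT TAA CCG TCA TGC GCT GGC GGT AGA TAG CAT GAT ATG ACA — ATG at 28, stop TAA at 37 → 12 nt.
Frame 2: CGG CTG ACG GTT CCT CTG ATA AGG AAA TGA GAA CTT AAC CGT CAT GCG CTG GCG GTA GAT AGC ATG ATA TGA — ATG at 65, stop TGA at 71 → 9 nt.
Frame 3: GGC TGA CGG TTC CTC TGA TAA GGA AAT GAG AAC TTA ACC GTC ATG CGC TGG CGG TAG ATA GCA TGA TAT GAC — ATG at 45, stop TAG at 57 → 15 nt.
Longest ORF is 15 nt in frame 3 (positions 45–59).

3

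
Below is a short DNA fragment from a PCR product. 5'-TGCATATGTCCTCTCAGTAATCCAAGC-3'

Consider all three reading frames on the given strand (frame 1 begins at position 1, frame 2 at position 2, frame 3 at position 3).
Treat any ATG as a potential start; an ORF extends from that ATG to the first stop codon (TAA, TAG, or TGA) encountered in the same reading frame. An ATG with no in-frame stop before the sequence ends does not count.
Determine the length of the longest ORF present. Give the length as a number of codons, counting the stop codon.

Frame 1: TGC ATA TGT CCT CTC AGT AAT CCA AGC — no ATG→stop ORF.
Frame 2: GCA TAT GTC CTC TCA GTA ATC CAA — no ATG→stop ORF.
Frame 3: CAT ATG TCC TCT CAG TAA TCC AAG — ATG at 6, stop TAA at 18 → 15 nt.
Longest: frame 3, positions 6–20, 15 nt = 5 codons = 4 aa. → 5 codons.

5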